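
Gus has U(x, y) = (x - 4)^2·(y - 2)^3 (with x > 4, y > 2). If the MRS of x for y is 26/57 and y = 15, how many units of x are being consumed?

x = 23

MU_x = 2·(x−4)·(y−2)^3, MU_y = 3·(x−4)^2·(y−2)^2.
MRS = (2/3)·(y−2)/(x−4).
Substitute y = 15: MRS = (26/3)/(x − 4). Setting this equal to 26/57 gives x − 4 = (26/3)/(26/57) = 19, so x = 23.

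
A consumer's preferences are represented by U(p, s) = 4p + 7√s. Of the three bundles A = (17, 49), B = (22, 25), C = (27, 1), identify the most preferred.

Evaluate utility at each bundle:
U(A) = 117.000.
U(B) = 123.000.
U(C) = 115.000.
Highest utility is B, so B ≻ A ≻ C.

Bundle B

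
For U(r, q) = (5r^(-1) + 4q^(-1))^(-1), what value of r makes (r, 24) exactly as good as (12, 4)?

U depends on (r, q) only through S = 5r^(-1) + 4q^(-1), so equal utility means equal S. At (12, 4): S = 17/12.
With q = 24: 4·24^(-1) = 1/6, so 5r^(-1) = 17/12 − 1/6 = 1.25, i.e. r^(-1) = 0.25.
Hence r = 1/0.25 = 4.
Check: U(4, 24) = 0.7059.

r = 4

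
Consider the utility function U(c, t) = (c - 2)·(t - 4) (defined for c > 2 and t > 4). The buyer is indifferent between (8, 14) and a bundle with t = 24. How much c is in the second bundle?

c = 5

U(8, 14) = 60.
Set U(c, 24) = 60 and solve.
With t = 24: (24 − 4) = 20, so (c − 2) = 60/20 = 3.
So c = 2 + 3 = 5.
Check: U(5, 24) = 60.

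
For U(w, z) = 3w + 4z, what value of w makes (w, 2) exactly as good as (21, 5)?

w = 25

U(21, 5) = 83.
Set U(w, 2) = 83 and solve.
3w + 4·2 = 83 ⇒ 3w = 75 ⇒ w = 25.
Check: U(25, 2) = 83.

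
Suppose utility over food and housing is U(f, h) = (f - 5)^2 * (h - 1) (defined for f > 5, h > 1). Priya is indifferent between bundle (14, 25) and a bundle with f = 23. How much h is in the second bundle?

h = 7

U(14, 25) = 1944.
Set U(23, h) = 1944 and solve.
With f = 23: (23 − 5)^2 = 324, so (h − 1) = 1944/324 = 6.
So h = 1 + 6 = 7.
Check: U(23, 7) = 1944.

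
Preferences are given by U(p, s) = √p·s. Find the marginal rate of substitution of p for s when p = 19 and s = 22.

MU_p = 0.5·p^(-0.5)·s and MU_s = √p.
MRS = MU_p/MU_s = (0.5)·s/p.
At (19, 22): MRS = 11/19.
The indifference curve has slope −11/19 at this bundle.

MRS = 11/19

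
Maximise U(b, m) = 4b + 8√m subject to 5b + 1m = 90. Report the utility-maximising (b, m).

b* = 13, m* = 25

MU_b = 4, MU_m = 8/(2√m).
MRS = 4 ÷ (8/(2√m)).
Tangency: set MRS = p_b/p_m = 5/1 = 5.
MRS depends only on m: √m = 5 ⇒ √m = 5 ⇒ m* = 25.
From the budget, 5·b = 90 − 1·25 = 65, so b* = 13.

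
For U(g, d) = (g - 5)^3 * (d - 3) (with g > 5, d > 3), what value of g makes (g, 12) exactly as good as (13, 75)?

U(13, 75) = 36864.
Set U(g, 12) = 36864 and solve.
With d = 12: (12 − 3) = 9, so (g − 5)^3 = 36864/9 = 4096.
Taking the cube root (with g > 5): g − 5 = 16, so g = 21.
Check: U(21, 12) = 36864.

g = 21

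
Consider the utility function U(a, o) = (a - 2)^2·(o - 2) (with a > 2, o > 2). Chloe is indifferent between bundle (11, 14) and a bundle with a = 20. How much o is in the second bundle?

o = 5

U(11, 14) = 972.
Set U(20, o) = 972 and solve.
With a = 20: (20 − 2)^2 = 324, so (o − 2) = 972/324 = 3.
So o = 2 + 3 = 5.
Check: U(20, 5) = 972.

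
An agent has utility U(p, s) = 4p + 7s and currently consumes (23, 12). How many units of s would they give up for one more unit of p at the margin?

MRS = 4/7

MU_p = 4, MU_s = 7, so MRS = 4/7 at every bundle.
At (23, 12): MRS = 4/7.
So at (23, 12) the consumer would give up 4/7 units of s for one more unit of p.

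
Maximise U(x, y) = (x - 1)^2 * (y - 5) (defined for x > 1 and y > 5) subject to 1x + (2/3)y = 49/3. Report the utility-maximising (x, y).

MU_x = 2·(x−1)·(y−5), MU_y = (x−1)^2.
MRS = (2/1)·(y−5)/(x−1).
Tangency: set MRS = p_x/p_y = 1/(2/3) = 1.5.
So (2/1)·(y − 5)/(x − 1) = 1.5, i.e. (y − 5) = 0.75·(x − 1).
Rewrite the budget in excess-of-subsistence terms: 1·(x − 1) + (2/3)·(y − 5) = 49/3 − 1·1 − (2/3)·5 = 12.
Substituting, 1.5·(x − 1) = 12, so x − 1 = 8 and x* = 9.
Then y − 5 = 0.75·8 = 6, so y* = 11.

x* = 9, y* = 11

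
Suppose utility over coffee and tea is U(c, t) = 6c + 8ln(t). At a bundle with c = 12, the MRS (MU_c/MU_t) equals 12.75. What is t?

t = 17

MU_c = 6, MU_t = 8/t.
MRS = 6 ÷ (8/t).
MRS depends only on t: 0.75·t = 12.75 ⇒ t = 12.75/0.75 = 17.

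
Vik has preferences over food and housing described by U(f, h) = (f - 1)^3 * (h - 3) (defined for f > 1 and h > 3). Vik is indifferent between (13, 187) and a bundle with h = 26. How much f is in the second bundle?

U(13, 187) = 317952.
Set U(f, 26) = 317952 and solve.
With h = 26: (26 − 3) = 23, so (f − 1)^3 = 317952/23 = 13824.
Taking the cube root (with f > 1): f − 1 = 24, so f = 25.
Check: U(25, 26) = 317952.

f = 25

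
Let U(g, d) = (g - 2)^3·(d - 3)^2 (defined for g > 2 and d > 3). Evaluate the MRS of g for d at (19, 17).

MRS = 21/17

MU_g = 3·(g−2)^2·(d−3)^2, MU_d = 2·(g−2)^3·(d−3).
MRS = (3/2)·(d−3)/(g−2).
At (19, 17): MRS = 21/17.
The indifference curve has slope −21/17 at this bundle.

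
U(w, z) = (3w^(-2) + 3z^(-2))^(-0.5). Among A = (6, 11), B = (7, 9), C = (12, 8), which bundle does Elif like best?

Evaluate utility at each bundle:
U(A) = 3.041.
U(B) = 3.190.
U(C) = 3.843.
Highest utility is C, so C ≻ B ≻ A.

Bundle C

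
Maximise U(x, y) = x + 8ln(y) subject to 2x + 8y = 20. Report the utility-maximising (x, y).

x* = 2, y* = 2

MU_x = 1, MU_y = 8/y.
MRS = 1 ÷ (8/y).
Tangency: set MRS = p_x/p_y = 2/8 = 0.25.
MRS depends only on y: 0.125·y = 0.25 ⇒ y* = 0.25/0.125 = 2.
From the budget, 2·x = 20 − 8·2 = 4, so x* = 2.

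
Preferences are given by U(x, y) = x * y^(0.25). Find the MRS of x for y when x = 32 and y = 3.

MU_x = y^(0.25) and MU_y = 0.25·x·y^(-0.75).
MRS = MU_x/MU_y = (4)·y/x.
At (32, 3): MRS = 0.375.
So at (32, 3) the consumer would give up 0.375 units of y for one more unit of x.

MRS = 0.375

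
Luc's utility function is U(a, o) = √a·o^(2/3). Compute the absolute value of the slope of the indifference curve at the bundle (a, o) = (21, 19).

MU_a = 0.5·a^(-0.5)·o^(2/3) and MU_o = 2/3·√a·o^(-1/3).
MRS = MU_a/MU_o = (0.75)·o/a.
At (21, 19): MRS = 19/28.
The indifference curve has slope −19/28 at this bundle.

MRS = 19/28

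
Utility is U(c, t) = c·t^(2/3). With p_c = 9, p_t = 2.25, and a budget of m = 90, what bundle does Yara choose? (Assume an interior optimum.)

MU_c = t^(2/3) and MU_t = 2/3·c·t^(-1/3).
MRS = MU_c/MU_t = (1.5)·t/c.
Tangency: set MRS = p_c/p_t = 9/2.25 = 4.
So (1.5)·t/c = 4, i.e. t = (8/3)·c.
Substitute into the budget 9·c + 2.25·t = 90: 15·c = 90, so c* = 6.
Then t* = (8/3)·6 = 16.

c* = 6, t* = 16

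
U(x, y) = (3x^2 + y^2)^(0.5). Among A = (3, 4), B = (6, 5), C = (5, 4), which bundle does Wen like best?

Evaluate utility at each bundle:
U(A) = 6.557.
U(B) = 11.533.
U(C) = 9.539.
Highest utility is B, so B ≻ C ≻ A.

Bundle B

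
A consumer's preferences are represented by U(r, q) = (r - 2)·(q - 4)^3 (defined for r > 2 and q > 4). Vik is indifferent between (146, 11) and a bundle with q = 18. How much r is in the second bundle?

U(146, 11) = 49392.
Set U(r, 18) = 49392 and solve.
With q = 18: (18 − 4)^3 = 2744, so (r − 2) = 49392/2744 = 18.
So r = 2 + 18 = 20.
Check: U(20, 18) = 49392.

r = 20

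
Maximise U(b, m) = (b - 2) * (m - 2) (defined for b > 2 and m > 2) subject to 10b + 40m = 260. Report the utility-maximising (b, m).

b* = 10, m* = 4

MU_b = (m−2), MU_m = (b−2).
MRS = (m−2)/(b−2).
Tangency: set MRS = p_b/p_m = 10/40 = 0.25.
So (m − 2)/(b − 2) = 0.25, i.e. (m − 2) = 0.25·(b − 2).
Rewrite the budget in excess-of-subsistence terms: 10·(b − 2) + 40·(m − 2) = 260 − 10·2 − 40·2 = 160.
Substituting, 20·(b − 2) = 160, so b − 2 = 8 and b* = 10.
Then m − 2 = 0.25·8 = 2, so m* = 4.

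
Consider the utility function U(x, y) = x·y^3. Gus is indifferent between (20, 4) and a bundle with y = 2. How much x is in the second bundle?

x = 160

U(20, 4) = 1280.
Set U(x, 2) = 1280 and solve.
With y = 2: 2^3 = 8, so x = 1280/8 = 160.
Check: U(160, 2) = 1280.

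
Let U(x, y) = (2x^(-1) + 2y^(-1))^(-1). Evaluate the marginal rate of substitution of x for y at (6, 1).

For CES with ρ = -1, MRS = (y/x)^2.
At (6, 1): MRS = 1/36.
That is, one extra unit of x is worth 1/36 units of y at the margin.

MRS = 1/36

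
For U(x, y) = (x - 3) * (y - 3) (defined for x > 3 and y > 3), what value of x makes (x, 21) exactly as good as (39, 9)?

x = 15

U(39, 9) = 216.
Set U(x, 21) = 216 and solve.
With y = 21: (21 − 3) = 18, so (x − 3) = 216/18 = 12.
So x = 3 + 12 = 15.
Check: U(15, 21) = 216.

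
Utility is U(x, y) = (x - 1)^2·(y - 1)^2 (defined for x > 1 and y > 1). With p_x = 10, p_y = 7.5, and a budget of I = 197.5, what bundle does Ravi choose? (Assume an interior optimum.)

x* = 10, y* = 13

MU_x = 2·(x−1)·(y−1)^2, MU_y = 2·(x−1)^2·(y−1).
MRS = (y−1)/(x−1).
Tangency: set MRS = p_x/p_y = 10/7.5 = 4/3.
So (y − 1)/(x − 1) = 4/3, i.e. (y − 1) = (4/3)·(x − 1).
Rewrite the budget in excess-of-subsistence terms: 10·(x − 1) + 7.5·(y − 1) = 197.5 − 10·1 − 7.5·1 = 180.
Substituting, 20·(x − 1) = 180, so x − 1 = 9 and x* = 10.
Then y − 1 = (4/3)·9 = 12, so y* = 13.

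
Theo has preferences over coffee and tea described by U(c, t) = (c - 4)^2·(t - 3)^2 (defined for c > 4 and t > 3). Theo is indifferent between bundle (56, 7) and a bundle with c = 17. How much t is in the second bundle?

U(56, 7) = 43264.
Set U(17, t) = 43264 and solve.
With c = 17: (17 − 4)^2 = 169, so (t − 3)^2 = 43264/169 = 256.
Taking the square root (with t > 3): t − 3 = 16, so t = 19.
Check: U(17, 19) = 43264.

t = 19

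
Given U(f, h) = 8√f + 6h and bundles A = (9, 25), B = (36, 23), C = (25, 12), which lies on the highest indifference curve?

Evaluate utility at each bundle:
U(A) = 174.000.
U(B) = 186.000.
U(C) = 112.000.
Highest utility is B, so B ≻ A ≻ C.

Bundle B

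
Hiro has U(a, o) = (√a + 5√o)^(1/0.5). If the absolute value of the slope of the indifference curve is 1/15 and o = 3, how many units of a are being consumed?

For CES with ρ = 0.5, MRS = (1/5)·√(o/a).
Setting (1/5)·√(3/a) = 1/15 gives √(3/a) = 1/3, so 3/a = 1/9 and a = 27.

a = 27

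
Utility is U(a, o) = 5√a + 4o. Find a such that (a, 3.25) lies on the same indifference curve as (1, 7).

U(1, 7) = 33.
Set U(a, 3.25) = 33 and solve.
With o = 3.25: 5√a = 33 − 4·3.25 = 20, so √a = 4 and a = 16.
Check: U(16, 3.25) = 33.

a = 16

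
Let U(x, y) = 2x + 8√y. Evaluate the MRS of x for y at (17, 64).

MU_x = 2, MU_y = 8/(2√y).
MRS = 2 ÷ (8/(2√y)).
At (17, 64): MRS = 4.
So at (17, 64) the consumer would give up 4 units of y for one more unit of x.

MRS = 4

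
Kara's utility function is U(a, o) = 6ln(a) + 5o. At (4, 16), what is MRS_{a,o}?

MU_a = 6/a, MU_o = 5.
MRS = 6/a ÷ 5.
At (4, 16): MRS = 0.3.
The indifference curve has slope −0.3 at this bundle.

MRS = 0.3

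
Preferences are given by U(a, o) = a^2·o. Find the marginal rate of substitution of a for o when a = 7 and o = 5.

MU_a = 2·a·o and MU_o = a^2.
MRS = MU_a/MU_o = (2/1)·o/a.
At (7, 5): MRS = 10/7.
So at (7, 5) the consumer would give up 10/7 units of o for one more unit of a.

MRS = 10/7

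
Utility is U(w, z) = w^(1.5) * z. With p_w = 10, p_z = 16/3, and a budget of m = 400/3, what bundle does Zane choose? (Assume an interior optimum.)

w* = 8, z* = 10

MU_w = 1.5·√w·z and MU_z = w^(1.5).
MRS = MU_w/MU_z = (1.5)·z/w.
Tangency: set MRS = p_w/p_z = 10/(16/3) = 1.875.
So (1.5)·z/w = 1.875, i.e. z = 1.25·w.
Substitute into the budget 10·w + (16/3)·z = 400/3: (50/3)·w = 400/3, so w* = 8.
Then z* = 1.25·8 = 10.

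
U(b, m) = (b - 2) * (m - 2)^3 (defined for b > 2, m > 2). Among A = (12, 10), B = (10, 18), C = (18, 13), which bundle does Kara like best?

Evaluate utility at each bundle:
U(A) = 5120.
U(B) = 32768.
U(C) = 21296.
Highest utility is B, so B ≻ C ≻ A.

Bundle B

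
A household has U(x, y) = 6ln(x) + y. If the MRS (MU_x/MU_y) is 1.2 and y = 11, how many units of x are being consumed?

MU_x = 6/x, MU_y = 1.
MRS = 6/x ÷ 1.
MRS depends only on x: 6/x = 1.2 ⇒ x = 6/1.2 = 5.

x = 5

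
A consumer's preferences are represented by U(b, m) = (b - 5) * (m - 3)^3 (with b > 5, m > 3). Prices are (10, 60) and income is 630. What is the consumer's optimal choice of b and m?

MU_b = (m−3)^3, MU_m = 3·(b−5)·(m−3)^2.
MRS = (1/3)·(m−3)/(b−5).
Tangency: set MRS = p_b/p_m = 10/60 = 1/6.
So (1/3)·(m − 3)/(b − 5) = 1/6, i.e. (m − 3) = 0.5·(b − 5).
Rewrite the budget in excess-of-subsistence terms: 10·(b − 5) + 60·(m − 3) = 630 − 10·5 − 60·3 = 400.
Substituting, 40·(b − 5) = 400, so b − 5 = 10 and b* = 15.
Then m − 3 = 0.5·10 = 5, so m* = 8.

b* = 15, m* = 8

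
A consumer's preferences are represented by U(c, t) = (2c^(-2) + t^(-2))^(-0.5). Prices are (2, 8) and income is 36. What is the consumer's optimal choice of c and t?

For CES with ρ = -2, MRS = (2/1)·(t/c)^3.
Tangency: set MRS = p_c/p_t = 2/8 = 0.25.
So (t/c)^3 = 0.125; taking the cube root, t/c = 0.5, i.e. t = 0.5·c.
Substitute into the budget 2·c + 8·t = 36: 6·c = 36, so c* = 6 and t* = 0.5·6 = 3.

c* = 6, t* = 3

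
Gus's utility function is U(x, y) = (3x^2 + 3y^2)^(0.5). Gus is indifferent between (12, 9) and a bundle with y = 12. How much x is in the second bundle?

U depends on (x, y) only through S = 3x^2 + 3y^2, so equal utility means equal S. At (12, 9): S = 675.
With y = 12: 3·12^2 = 432, so 3x^2 = 675 − 432 = 243, i.e. x^2 = 81.
Hence x = √81 = 9.
Check: U(9, 12) = 25.9808.

x = 9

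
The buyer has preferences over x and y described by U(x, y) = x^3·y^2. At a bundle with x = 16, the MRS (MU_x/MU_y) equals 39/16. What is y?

y = 26

MU_x = 3·x^2·y^2 and MU_y = 2·x^3·y.
MRS = MU_x/MU_y = (3/2)·y/x.
Substitute x = 16: MRS = y/(32/3). Setting y/(32/3) = 39/16 gives y = (39/16)·(32/3) = 26.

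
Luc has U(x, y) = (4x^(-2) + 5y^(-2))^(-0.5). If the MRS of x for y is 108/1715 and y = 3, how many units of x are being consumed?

x = 7

For CES with ρ = -2, MRS = (4/5)·(y/x)^3.
Setting (4/5)·(3/x)^3 = 108/1715 gives (3/x)^3 = 27/343, so 3/x = 3/7 and x = 7.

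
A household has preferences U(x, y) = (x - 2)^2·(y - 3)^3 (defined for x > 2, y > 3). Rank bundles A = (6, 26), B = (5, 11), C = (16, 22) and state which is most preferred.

Evaluate utility at each bundle:
U(A) = 194672.
U(B) = 4608.
U(C) = 1344364.
Highest utility is C, so C ≻ A ≻ B.

Bundle C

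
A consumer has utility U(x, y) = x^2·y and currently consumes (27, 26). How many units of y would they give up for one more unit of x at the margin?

MRS = 52/27

MU_x = 2·x·y and MU_y = x^2.
MRS = MU_x/MU_y = (2/1)·y/x.
At (27, 26): MRS = 52/27.
That is, one extra unit of x is worth 52/27 units of y at the margin.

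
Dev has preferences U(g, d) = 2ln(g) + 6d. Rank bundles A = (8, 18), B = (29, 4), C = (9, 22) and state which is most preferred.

Bundle C

Evaluate utility at each bundle:
U(A) = 112.159.
U(B) = 30.735.
U(C) = 136.394.
Highest utility is C, so C ≻ A ≻ B.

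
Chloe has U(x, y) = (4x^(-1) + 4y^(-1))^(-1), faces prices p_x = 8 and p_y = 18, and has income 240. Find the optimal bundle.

For CES with ρ = -1, MRS = (y/x)^2.
Tangency: set MRS = p_x/p_y = 8/18 = 4/9.
So (y/x)^2 = 4/9; taking the square root, y/x = 2/3, i.e. y = (2/3)·x.
Substitute into the budget 8·x + 18·y = 240: 20·x = 240, so x* = 12 and y* = (2/3)·12 = 8.

x* = 12, y* = 8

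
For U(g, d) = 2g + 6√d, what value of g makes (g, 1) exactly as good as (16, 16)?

g = 25

U(16, 16) = 56.
Set U(g, 1) = 56 and solve.
With d = 1: √1 = 1, so 2g = 56 − 6·1 = 50 and g = 25.
Check: U(25, 1) = 56.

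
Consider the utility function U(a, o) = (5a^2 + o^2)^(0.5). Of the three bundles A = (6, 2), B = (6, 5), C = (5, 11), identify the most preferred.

Bundle C

Evaluate utility at each bundle:
U(A) = 13.565.
U(B) = 14.318.
U(C) = 15.684.
Highest utility is C, so C ≻ B ≻ A.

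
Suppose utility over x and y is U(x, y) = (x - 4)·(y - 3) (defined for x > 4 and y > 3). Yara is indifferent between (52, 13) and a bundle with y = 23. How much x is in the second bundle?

x = 28

U(52, 13) = 480.
Set U(x, 23) = 480 and solve.
With y = 23: (23 − 3) = 20, so (x − 4) = 480/20 = 24.
So x = 4 + 24 = 28.
Check: U(28, 23) = 480.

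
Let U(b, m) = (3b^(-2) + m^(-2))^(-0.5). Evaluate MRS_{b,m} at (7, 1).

For CES with ρ = -2, MRS = (3/1)·(m/b)^3.
At (7, 1): MRS = 3/343.
The indifference curve has slope −3/343 at this bundle.

MRS = 3/343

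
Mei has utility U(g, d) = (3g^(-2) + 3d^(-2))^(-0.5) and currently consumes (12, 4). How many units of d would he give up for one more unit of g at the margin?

MRS = 1/27

For CES with ρ = -2, MRS = (d/g)^3.
At (12, 4): MRS = 1/27.
That is, one extra unit of g is worth 1/27 units of d at the margin.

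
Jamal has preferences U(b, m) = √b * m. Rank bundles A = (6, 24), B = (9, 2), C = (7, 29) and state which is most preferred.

Bundle C

Evaluate utility at each bundle:
U(A) = 58.788.
U(B) = 6.000.
U(C) = 76.727.
Highest utility is C, so C ≻ A ≻ B.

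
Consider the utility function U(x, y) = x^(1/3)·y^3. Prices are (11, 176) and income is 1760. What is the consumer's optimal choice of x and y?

MU_x = 1/3·x^(-2/3)·y^3 and MU_y = 3·x^(1/3)·y^2.
MRS = MU_x/MU_y = (1/9)·y/x.
Tangency: set MRS = p_x/p_y = 11/176 = 1/16.
So (1/9)·y/x = 1/16, i.e. y = (9/16)·x.
Substitute into the budget 11·x + 176·y = 1760: 110·x = 1760, so x* = 16.
Then y* = (9/16)·16 = 9.

x* = 16, y* = 9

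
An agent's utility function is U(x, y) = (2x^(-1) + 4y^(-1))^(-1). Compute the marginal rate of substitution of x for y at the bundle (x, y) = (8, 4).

MRS = 0.125

For CES with ρ = -1, MRS = (2/4)·(y/x)^2.
At (8, 4): MRS = 0.125.
The indifference curve has slope −0.125 at this bundle.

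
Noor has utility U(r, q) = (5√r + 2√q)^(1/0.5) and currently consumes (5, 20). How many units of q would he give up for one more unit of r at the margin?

For CES with ρ = 0.5, MRS = (5/2)·√(q/r).
At (5, 20): MRS = 5.
So at (5, 20) the consumer would give up 5 units of q for one more unit of r.

MRS = 5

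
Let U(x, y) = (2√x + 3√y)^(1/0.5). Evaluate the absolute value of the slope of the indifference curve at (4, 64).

MRS = 8/3

For CES with ρ = 0.5, MRS = (2/3)·√(y/x).
At (4, 64): MRS = 8/3.
The indifference curve has slope −8/3 at this bundle.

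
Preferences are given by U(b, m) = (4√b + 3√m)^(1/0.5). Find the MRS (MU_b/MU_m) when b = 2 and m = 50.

MRS = 20/3

For CES with ρ = 0.5, MRS = (4/3)·√(m/b).
At (2, 50): MRS = 20/3.
So at (2, 50) the consumer would give up 20/3 units of m for one more unit of b.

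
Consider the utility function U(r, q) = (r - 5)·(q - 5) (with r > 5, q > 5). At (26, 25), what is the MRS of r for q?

MRS = 20/21

MU_r = (q−5), MU_q = (r−5).
MRS = (q−5)/(r−5).
At (26, 25): MRS = 20/21.
The indifference curve has slope −20/21 at this bundle.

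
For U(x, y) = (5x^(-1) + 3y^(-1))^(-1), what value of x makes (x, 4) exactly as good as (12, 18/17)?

U depends on (x, y) only through S = 5x^(-1) + 3y^(-1), so equal utility means equal S. At (12, 18/17): S = 3.25.
With y = 4: 3·4^(-1) = 0.75, so 5x^(-1) = 3.25 − 0.75 = 2.5, i.e. x^(-1) = 0.5.
Hence x = 1/0.5 = 2.
Check: U(2, 4) = 0.3077.

x = 2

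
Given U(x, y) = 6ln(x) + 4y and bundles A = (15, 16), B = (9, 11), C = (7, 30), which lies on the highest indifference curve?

Bundle C

Evaluate utility at each bundle:
U(A) = 80.248.
U(B) = 57.183.
U(C) = 131.675.
Highest utility is C, so C ≻ A ≻ B.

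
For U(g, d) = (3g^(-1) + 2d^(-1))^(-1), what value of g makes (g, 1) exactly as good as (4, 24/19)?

U depends on (g, d) only through S = 3g^(-1) + 2d^(-1), so equal utility means equal S. At (4, 24/19): S = 7/3.
With d = 1: 2·1^(-1) = 2, so 3g^(-1) = 7/3 − 2 = 1/3, i.e. g^(-1) = 1/9.
Hence g = 1/(1/9) = 9.
Check: U(9, 1) = 0.4286.

g = 9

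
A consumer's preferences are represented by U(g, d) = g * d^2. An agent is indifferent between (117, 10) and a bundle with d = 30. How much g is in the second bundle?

U(117, 10) = 11700.
Set U(g, 30) = 11700 and solve.
With d = 30: 30^2 = 900, so g = 11700/900 = 13.
Check: U(13, 30) = 11700.

g = 13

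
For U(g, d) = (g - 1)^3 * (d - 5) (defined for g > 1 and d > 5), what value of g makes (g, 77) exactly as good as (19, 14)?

U(19, 14) = 52488.
Set U(g, 77) = 52488 and solve.
With d = 77: (77 − 5) = 72, so (g − 1)^3 = 52488/72 = 729.
Taking the cube root (with g > 1): g − 1 = 9, so g = 10.
Check: U(10, 77) = 52488.

g = 10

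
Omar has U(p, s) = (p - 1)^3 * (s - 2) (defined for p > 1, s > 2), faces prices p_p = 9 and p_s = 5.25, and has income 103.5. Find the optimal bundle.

MU_p = 3·(p−1)^2·(s−2), MU_s = (p−1)^3.
MRS = (3/1)·(s−2)/(p−1).
Tangency: set MRS = p_p/p_s = 9/5.25 = 12/7.
So (3/1)·(s − 2)/(p − 1) = 12/7, i.e. (s − 2) = (4/7)·(p − 1).
Rewrite the budget in excess-of-subsistence terms: 9·(p − 1) + 5.25·(s − 2) = 103.5 − 9·1 − 5.25·2 = 84.
Substituting, 12·(p − 1) = 84, so p − 1 = 7 and p* = 8.
Then s − 2 = (4/7)·7 = 4, so s* = 6.

p* = 8, s* = 6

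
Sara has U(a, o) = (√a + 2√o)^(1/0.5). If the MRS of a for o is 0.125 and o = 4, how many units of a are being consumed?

a = 64

For CES with ρ = 0.5, MRS = (1/2)·√(o/a).
Setting (1/2)·√(4/a) = 0.125 gives √(4/a) = 0.25, so 4/a = 1/16 and a = 64.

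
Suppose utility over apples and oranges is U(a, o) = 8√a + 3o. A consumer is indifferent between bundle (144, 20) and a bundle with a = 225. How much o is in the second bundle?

U(144, 20) = 156.
Set U(225, o) = 156 and solve.
With a = 225: √225 = 15, so 3o = 156 − 8·15 = 36 and o = 12.
Check: U(225, 12) = 156.

o = 12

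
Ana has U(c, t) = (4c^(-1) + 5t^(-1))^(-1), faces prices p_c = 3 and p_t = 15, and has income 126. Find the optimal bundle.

c* = 12, t* = 6

For CES with ρ = -1, MRS = (4/5)·(t/c)^2.
Tangency: set MRS = p_c/p_t = 3/15 = 0.2.
So (t/c)^2 = 0.25; taking the square root, t/c = 0.5, i.e. t = 0.5·c.
Substitute into the budget 3·c + 15·t = 126: 10.5·c = 126, so c* = 12 and t* = 0.5·12 = 6.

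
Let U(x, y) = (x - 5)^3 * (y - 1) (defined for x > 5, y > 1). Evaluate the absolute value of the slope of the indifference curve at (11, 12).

MU_x = 3·(x−5)^2·(y−1), MU_y = (x−5)^3.
MRS = (3/1)·(y−1)/(x−5).
At (11, 12): MRS = 5.5.
So at (11, 12) the consumer would give up 5.5 units of y for one more unit of x.

MRS = 5.5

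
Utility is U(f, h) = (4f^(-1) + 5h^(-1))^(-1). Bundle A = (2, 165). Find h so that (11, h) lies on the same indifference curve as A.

U depends on (f, h) only through S = 4f^(-1) + 5h^(-1), so equal utility means equal S. At (2, 165): S = 67/33.
With f = 11: 4·11^(-1) = 4/11, so 5h^(-1) = 67/33 − 4/11 = 5/3, i.e. h^(-1) = 1/3.
Hence h = 1/(1/3) = 3.
Check: U(11, 3) = 0.4925.

h = 3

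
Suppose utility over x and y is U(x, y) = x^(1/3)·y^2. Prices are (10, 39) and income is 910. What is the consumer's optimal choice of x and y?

x* = 13, y* = 20

MU_x = 1/3·x^(-2/3)·y^2 and MU_y = 2·x^(1/3)·y.
MRS = MU_x/MU_y = (1/6)·y/x.
Tangency: set MRS = p_x/p_y = 10/39.
So (1/6)·y/x = 10/39, i.e. y = (20/13)·x.
Substitute into the budget 10·x + 39·y = 910: 70·x = 910, so x* = 13.
Then y* = (20/13)·13 = 20.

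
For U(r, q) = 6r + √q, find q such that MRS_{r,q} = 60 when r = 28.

MU_r = 6, MU_q = 1/(2√q).
MRS = 6 ÷ (1/(2√q)).
MRS depends only on q: 12·√q = 60 ⇒ √q = 60/12 = 5 ⇒ q = 25.

q = 25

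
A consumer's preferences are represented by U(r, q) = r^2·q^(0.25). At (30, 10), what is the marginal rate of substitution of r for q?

MU_r = 2·r·q^(0.25) and MU_q = 0.25·r^2·q^(-0.75).
MRS = MU_r/MU_q = (8)·q/r.
At (30, 10): MRS = 8/3.
The indifference curve has slope −8/3 at this bundle.

MRS = 8/3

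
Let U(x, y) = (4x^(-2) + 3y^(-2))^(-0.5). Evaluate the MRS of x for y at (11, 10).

MRS = 4000/3993

For CES with ρ = -2, MRS = (4/3)·(y/x)^3.
At (11, 10): MRS = 4000/3993.
That is, one extra unit of x is worth 4000/3993 units of y at the margin.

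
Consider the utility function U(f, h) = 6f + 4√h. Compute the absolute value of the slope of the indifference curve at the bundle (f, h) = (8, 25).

MU_f = 6, MU_h = 4/(2√h).
MRS = 6 ÷ (4/(2√h)).
At (8, 25): MRS = 15.
That is, one extra unit of f is worth 15 units of h at the margin.

MRS = 15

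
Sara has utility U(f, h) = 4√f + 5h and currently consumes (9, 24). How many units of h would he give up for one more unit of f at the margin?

MU_f = 4/(2√f), MU_h = 5.
MRS = 4/(2√f) ÷ 5.
At (9, 24): MRS = 2/15.
The indifference curve has slope −2/15 at this bundle.

MRS = 2/15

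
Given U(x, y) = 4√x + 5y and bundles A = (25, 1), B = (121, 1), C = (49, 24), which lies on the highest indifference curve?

Evaluate utility at each bundle:
U(A) = 25.000.
U(B) = 49.000.
U(C) = 148.000.
Highest utility is C, so C ≻ B ≻ A.

Bundle C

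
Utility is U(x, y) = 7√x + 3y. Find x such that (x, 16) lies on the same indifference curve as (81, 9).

x = 36

U(81, 9) = 90.
Set U(x, 16) = 90 and solve.
With y = 16: 7√x = 90 − 3·16 = 42, so √x = 6 and x = 36.
Check: U(36, 16) = 90.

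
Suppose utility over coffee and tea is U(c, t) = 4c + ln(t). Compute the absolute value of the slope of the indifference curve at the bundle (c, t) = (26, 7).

MRS = 28

MU_c = 4, MU_t = 1/t.
MRS = 4 ÷ (1/t).
At (26, 7): MRS = 28.
The indifference curve has slope −28 at this bundle.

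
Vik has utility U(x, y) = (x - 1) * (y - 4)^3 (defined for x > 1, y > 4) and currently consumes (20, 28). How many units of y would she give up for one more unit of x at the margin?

MU_x = (y−4)^3, MU_y = 3·(x−1)·(y−4)^2.
MRS = (1/3)·(y−4)/(x−1).
At (20, 28): MRS = 8/19.
So at (20, 28) the consumer would give up 8/19 units of y for one more unit of x.

MRS = 8/19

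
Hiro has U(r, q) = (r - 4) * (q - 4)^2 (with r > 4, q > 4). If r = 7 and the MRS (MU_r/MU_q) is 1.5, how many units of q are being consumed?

MU_r = (q−4)^2, MU_q = 2·(r−4)·(q−4).
MRS = (1/2)·(q−4)/(r−4).
Substitute r = 7: MRS = (q − 4)/6. Setting this equal to 1.5 gives q − 4 = 1.5·6 = 9, so q = 13.

q = 13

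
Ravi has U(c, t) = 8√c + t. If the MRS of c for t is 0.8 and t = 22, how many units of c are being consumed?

c = 25

MU_c = 8/(2√c), MU_t = 1.
MRS = 8/(2√c) ÷ 1.
MRS depends only on c: 4/√c = 0.8 ⇒ √c = 4/0.8 = 5 ⇒ c = 25.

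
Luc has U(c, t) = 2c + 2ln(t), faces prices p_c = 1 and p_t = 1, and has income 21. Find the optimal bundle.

c* = 20, t* = 1

MU_c = 2, MU_t = 2/t.
MRS = 2 ÷ (2/t).
Tangency: set MRS = p_c/p_t = 1/1 = 1.
MRS depends only on t: t = 1 ⇒ t* = 1.
From the budget, 1·c = 21 − 1·1 = 20, so c* = 20.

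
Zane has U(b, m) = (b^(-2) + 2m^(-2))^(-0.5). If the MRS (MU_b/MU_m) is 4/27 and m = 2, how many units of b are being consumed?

For CES with ρ = -2, MRS = (1/2)·(m/b)^3.
Setting (1/2)·(2/b)^3 = 4/27 gives (2/b)^3 = 8/27, so 2/b = 2/3 and b = 3.

b = 3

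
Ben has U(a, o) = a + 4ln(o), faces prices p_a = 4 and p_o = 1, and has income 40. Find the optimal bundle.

a* = 6, o* = 16

MU_a = 1, MU_o = 4/o.
MRS = 1 ÷ (4/o).
Tangency: set MRS = p_a/p_o = 4/1 = 4.
MRS depends only on o: 0.25·o = 4 ⇒ o* = 4/0.25 = 16.
From the budget, 4·a = 40 − 1·16 = 24, so a* = 6.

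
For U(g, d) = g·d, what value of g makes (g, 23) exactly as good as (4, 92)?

g = 16

U(4, 92) = 368.
Set U(g, 23) = 368 and solve.
With d = 23: g = 368/23 = 16.
Check: U(16, 23) = 368.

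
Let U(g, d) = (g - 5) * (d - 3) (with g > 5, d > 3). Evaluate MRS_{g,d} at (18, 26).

MRS = 23/13

MU_g = (d−3), MU_d = (g−5).
MRS = (d−3)/(g−5).
At (18, 26): MRS = 23/13.
So at (18, 26) the consumer would give up 23/13 units of d for one more unit of g.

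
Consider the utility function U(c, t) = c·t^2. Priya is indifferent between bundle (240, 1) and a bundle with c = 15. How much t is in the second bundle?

U(240, 1) = 240.
Set U(15, t) = 240 and solve.
With c = 15: t^2 = 240/15 = 16; taking the square root, t = 4.
Check: U(15, 4) = 240.

t = 4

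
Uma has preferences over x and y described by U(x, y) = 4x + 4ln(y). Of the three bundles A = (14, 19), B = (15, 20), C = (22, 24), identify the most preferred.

Bundle C

Evaluate utility at each bundle:
U(A) = 67.778.
U(B) = 71.983.
U(C) = 100.712.
Highest utility is C, so C ≻ B ≻ A.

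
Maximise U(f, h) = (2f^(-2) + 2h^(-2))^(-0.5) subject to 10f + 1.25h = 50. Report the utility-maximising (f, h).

For CES with ρ = -2, MRS = (h/f)^3.
Tangency: set MRS = p_f/p_h = 10/1.25 = 8.
So (h/f)^3 = 8; taking the cube root, h/f = 2, i.e. h = 2·f.
Substitute into the budget 10·f + 1.25·h = 50: 12.5·f = 50, so f* = 4 and h* = 2·4 = 8.

f* = 4, h* = 8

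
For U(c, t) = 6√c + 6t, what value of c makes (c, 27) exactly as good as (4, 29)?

c = 16

U(4, 29) = 186.
Set U(c, 27) = 186 and solve.
With t = 27: 6√c = 186 − 6·27 = 24, so √c = 4 and c = 16.
Check: U(16, 27) = 186.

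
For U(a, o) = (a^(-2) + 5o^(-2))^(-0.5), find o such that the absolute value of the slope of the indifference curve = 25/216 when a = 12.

o = 10

For CES with ρ = -2, MRS = (1/5)·(o/a)^3.
Setting (1/5)·(o/12)^3 = 25/216 gives (o/12)^3 = 125/216, so o/12 = 5/6 and o = 10.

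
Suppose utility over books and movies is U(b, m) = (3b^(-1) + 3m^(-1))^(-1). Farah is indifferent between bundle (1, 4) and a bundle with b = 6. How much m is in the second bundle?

U depends on (b, m) only through S = 3b^(-1) + 3m^(-1), so equal utility means equal S. At (1, 4): S = 3.75.
With b = 6: 3·6^(-1) = 0.5, so 3m^(-1) = 3.75 − 0.5 = 3.25, i.e. m^(-1) = 13/12.
Hence m = 1/(13/12) = 12/13.
Check: U(6, 12/13) = 0.2667.

m = 12/13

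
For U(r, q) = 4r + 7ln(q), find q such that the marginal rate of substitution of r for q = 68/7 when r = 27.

q = 17

MU_r = 4, MU_q = 7/q.
MRS = 4 ÷ (7/q).
MRS depends only on q: (4/7)·q = 68/7 ⇒ q = (68/7)/(4/7) = 17.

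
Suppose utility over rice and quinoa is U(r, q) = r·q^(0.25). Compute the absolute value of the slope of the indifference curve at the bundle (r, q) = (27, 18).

MRS = 8/3

MU_r = q^(0.25) and MU_q = 0.25·r·q^(-0.75).
MRS = MU_r/MU_q = (4)·q/r.
At (27, 18): MRS = 8/3.
The indifference curve has slope −8/3 at this bundle.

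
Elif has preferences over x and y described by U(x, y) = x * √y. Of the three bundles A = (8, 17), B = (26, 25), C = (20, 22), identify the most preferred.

Evaluate utility at each bundle:
U(A) = 32.985.
U(B) = 130.000.
U(C) = 93.808.
Highest utility is B, so B ≻ C ≻ A.

Bundle B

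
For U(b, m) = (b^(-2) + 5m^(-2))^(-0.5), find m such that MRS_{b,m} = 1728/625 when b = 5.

m = 12

For CES with ρ = -2, MRS = (1/5)·(m/b)^3.
Setting (1/5)·(m/5)^3 = 1728/625 gives (m/5)^3 = 1728/125, so m/5 = 2.4 and m = 12.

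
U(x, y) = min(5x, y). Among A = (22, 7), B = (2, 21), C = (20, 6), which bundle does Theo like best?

Bundle B

Evaluate utility at each bundle:
U(A) = 7.
U(B) = 10.
U(C) = 6.
Highest utility is B, so B ≻ A ≻ C.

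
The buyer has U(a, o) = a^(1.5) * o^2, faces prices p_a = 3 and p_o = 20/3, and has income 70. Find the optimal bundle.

MU_a = 1.5·√a·o^2 and MU_o = 2·a^(1.5)·o.
MRS = MU_a/MU_o = (0.75)·o/a.
Tangency: set MRS = p_a/p_o = 3/(20/3) = 0.45.
So (0.75)·o/a = 0.45, i.e. o = 0.6·a.
Substitute into the budget 3·a + (20/3)·o = 70: 7·a = 70, so a* = 10.
Then o* = 0.6·10 = 6.

a* = 10, o* = 6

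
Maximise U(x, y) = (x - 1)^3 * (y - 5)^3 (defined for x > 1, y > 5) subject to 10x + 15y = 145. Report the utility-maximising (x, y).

x* = 4, y* = 7

MU_x = 3·(x−1)^2·(y−5)^3, MU_y = 3·(x−1)^3·(y−5)^2.
MRS = (y−5)/(x−1).
Tangency: set MRS = p_x/p_y = 10/15 = 2/3.
So (y − 5)/(x − 1) = 2/3, i.e. (y − 5) = (2/3)·(x − 1).
Rewrite the budget in excess-of-subsistence terms: 10·(x − 1) + 15·(y − 5) = 145 − 10·1 − 15·5 = 60.
Substituting, 20·(x − 1) = 60, so x − 1 = 3 and x* = 4.
Then y − 5 = (2/3)·3 = 2, so y* = 7.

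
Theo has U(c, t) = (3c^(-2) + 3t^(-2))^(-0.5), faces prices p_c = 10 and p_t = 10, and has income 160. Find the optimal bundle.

For CES with ρ = -2, MRS = (t/c)^3.
Tangency: set MRS = p_c/p_t = 10/10 = 1.
So (t/c)^3 = 1; taking the cube root, t/c = 1, i.e. t = c.
Substitute into the budget 10·c + 10·t = 160: 20·c = 160, so c* = 8 and t* = 8.

c* = 8, t* = 8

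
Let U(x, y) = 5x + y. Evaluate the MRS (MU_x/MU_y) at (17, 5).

MU_x = 5, MU_y = 1, so MRS = 5/1 = 5 at every bundle.
At (17, 5): MRS = 5.
So at (17, 5) the consumer would give up 5 units of y for one more unit of x.

MRS = 5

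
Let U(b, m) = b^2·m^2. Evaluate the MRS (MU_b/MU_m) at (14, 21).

MRS = 1.5

MU_b = 2·b·m^2 and MU_m = 2·b^2·m.
MRS = MU_b/MU_m = m/b.
At (14, 21): MRS = 1.5.
That is, one extra unit of b is worth 1.5 units of m at the margin.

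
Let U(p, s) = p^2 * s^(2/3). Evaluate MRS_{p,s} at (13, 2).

MU_p = 2·p·s^(2/3) and MU_s = 2/3·p^2·s^(-1/3).
MRS = MU_p/MU_s = (3)·s/p.
At (13, 2): MRS = 6/13.
The indifference curve has slope −6/13 at this bundle.

MRS = 6/13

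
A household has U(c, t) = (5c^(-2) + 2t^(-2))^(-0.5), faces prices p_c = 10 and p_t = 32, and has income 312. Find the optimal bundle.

c* = 12, t* = 6

For CES with ρ = -2, MRS = (5/2)·(t/c)^3.
Tangency: set MRS = p_c/p_t = 10/32 = 5/16.
So (t/c)^3 = 0.125; taking the cube root, t/c = 0.5, i.e. t = 0.5·c.
Substitute into the budget 10·c + 32·t = 312: 26·c = 312, so c* = 12 and t* = 0.5·12 = 6.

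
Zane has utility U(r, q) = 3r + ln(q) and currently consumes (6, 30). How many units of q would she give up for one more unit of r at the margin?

MU_r = 3, MU_q = 1/q.
MRS = 3 ÷ (1/q).
At (6, 30): MRS = 90.
That is, one extra unit of r is worth 90 units of q at the margin.

MRS = 90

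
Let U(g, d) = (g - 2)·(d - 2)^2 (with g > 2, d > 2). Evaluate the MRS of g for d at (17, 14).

MRS = 0.4

MU_g = (d−2)^2, MU_d = 2·(g−2)·(d−2).
MRS = (1/2)·(d−2)/(g−2).
At (17, 14): MRS = 0.4.
So at (17, 14) the consumer would give up 0.4 units of d for one more unit of g.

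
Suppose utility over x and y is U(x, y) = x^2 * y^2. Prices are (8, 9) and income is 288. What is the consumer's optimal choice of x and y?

MU_x = 2·x·y^2 and MU_y = 2·x^2·y.
MRS = MU_x/MU_y = y/x.
Tangency: set MRS = p_x/p_y = 8/9.
So y/x = 8/9, i.e. y = (8/9)·x.
Substitute into the budget 8·x + 9·y = 288: 16·x = 288, so x* = 18.
Then y* = (8/9)·18 = 16.

x* = 18, y* = 16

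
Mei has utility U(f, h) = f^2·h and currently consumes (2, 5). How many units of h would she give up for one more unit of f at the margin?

MRS = 5

MU_f = 2·f·h and MU_h = f^2.
MRS = MU_f/MU_h = (2/1)·h/f.
At (2, 5): MRS = 5.
So at (2, 5) the consumer would give up 5 units of h for one more unit of f.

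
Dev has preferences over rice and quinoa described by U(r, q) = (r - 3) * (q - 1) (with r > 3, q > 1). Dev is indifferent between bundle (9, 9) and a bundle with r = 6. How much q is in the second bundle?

q = 17

U(9, 9) = 48.
Set U(6, q) = 48 and solve.
With r = 6: (6 − 3) = 3, so (q − 1) = 48/3 = 16.
So q = 1 + 16 = 17.
Check: U(6, 17) = 48.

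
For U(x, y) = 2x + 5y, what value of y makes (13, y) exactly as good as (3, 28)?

y = 24

U(3, 28) = 146.
Set U(13, y) = 146 and solve.
2·13 + 5y = 146 ⇒ 5y = 120 ⇒ y = 24.
Check: U(13, 24) = 146.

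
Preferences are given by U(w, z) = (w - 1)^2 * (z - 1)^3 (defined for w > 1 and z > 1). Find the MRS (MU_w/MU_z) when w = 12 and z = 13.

MU_w = 2·(w−1)·(z−1)^3, MU_z = 3·(w−1)^2·(z−1)^2.
MRS = (2/3)·(z−1)/(w−1).
At (12, 13): MRS = 8/11.
So at (12, 13) the consumer would give up 8/11 units of z for one more unit of w.

MRS = 8/11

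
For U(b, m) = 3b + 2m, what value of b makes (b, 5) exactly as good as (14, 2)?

b = 12

U(14, 2) = 46.
Set U(b, 5) = 46 and solve.
3b + 2·5 = 46 ⇒ 3b = 36 ⇒ b = 12.
Check: U(12, 5) = 46.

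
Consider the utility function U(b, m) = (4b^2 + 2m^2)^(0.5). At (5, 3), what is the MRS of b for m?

MRS = 10/3

For CES with ρ = 2, MRS = (4/2)·(m/b)^(-1).
At (5, 3): MRS = 10/3.
The indifference curve has slope −10/3 at this bundle.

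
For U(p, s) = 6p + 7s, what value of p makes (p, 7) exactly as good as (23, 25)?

U(23, 25) = 313.
Set U(p, 7) = 313 and solve.
6p + 7·7 = 313 ⇒ 6p = 264 ⇒ p = 44.
Check: U(44, 7) = 313.

p = 44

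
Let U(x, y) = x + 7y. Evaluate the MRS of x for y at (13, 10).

MU_x = 1, MU_y = 7, so MRS = 1/7 at every bundle.
At (13, 10): MRS = 1/7.
That is, one extra unit of x is worth 1/7 units of y at the margin.

MRS = 1/7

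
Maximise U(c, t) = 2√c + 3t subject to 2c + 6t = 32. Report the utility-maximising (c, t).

MU_c = 2/(2√c), MU_t = 3.
MRS = 2/(2√c) ÷ 3.
Tangency: set MRS = p_c/p_t = 2/6 = 1/3.
MRS depends only on c: (1/3)/√c = 1/3 ⇒ √c = (1/3)/(1/3) = 1 ⇒ c* = 1.
From the budget, 6·t = 32 − 2·1 = 30, so t* = 5.

c* = 1, t* = 5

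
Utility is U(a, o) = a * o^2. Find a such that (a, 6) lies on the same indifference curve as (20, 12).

a = 80

U(20, 12) = 2880.
Set U(a, 6) = 2880 and solve.
With o = 6: 6^2 = 36, so a = 2880/36 = 80.
Check: U(80, 6) = 2880.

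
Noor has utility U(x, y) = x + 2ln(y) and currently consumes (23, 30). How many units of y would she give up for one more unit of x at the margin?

MRS = 15

MU_x = 1, MU_y = 2/y.
MRS = 1 ÷ (2/y).
At (23, 30): MRS = 15.
So at (23, 30) the consumer would give up 15 units of y for one more unit of x.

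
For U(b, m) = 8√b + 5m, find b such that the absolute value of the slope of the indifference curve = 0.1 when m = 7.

MU_b = 8/(2√b), MU_m = 5.
MRS = 8/(2√b) ÷ 5.
MRS depends only on b: 0.8/√b = 0.1 ⇒ √b = 0.8/0.1 = 8 ⇒ b = 64.

b = 64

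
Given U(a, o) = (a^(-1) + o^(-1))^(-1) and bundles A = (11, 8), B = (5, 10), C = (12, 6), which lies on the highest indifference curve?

Bundle A

Evaluate utility at each bundle:
U(A) = 4.632.
U(B) = 3.333.
U(C) = 4.000.
Highest utility is A, so A ≻ C ≻ B.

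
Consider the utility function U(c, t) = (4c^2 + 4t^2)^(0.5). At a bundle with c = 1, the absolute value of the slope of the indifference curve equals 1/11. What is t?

For CES with ρ = 2, MRS = (t/c)^(-1).
Setting (t/1)^(-1) = 1/11 gives t/1 = 11 and t = 11.

t = 11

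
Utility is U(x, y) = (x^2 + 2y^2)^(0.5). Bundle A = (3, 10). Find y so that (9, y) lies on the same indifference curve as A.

y = 8

U depends on (x, y) only through S = x^2 + 2y^2, so equal utility means equal S. At (3, 10): S = 209.
With x = 9: 9^2 = 81, so 2y^2 = 209 − 81 = 128, i.e. y^2 = 64.
Hence y = √64 = 8.
Check: U(9, 8) = 14.4568.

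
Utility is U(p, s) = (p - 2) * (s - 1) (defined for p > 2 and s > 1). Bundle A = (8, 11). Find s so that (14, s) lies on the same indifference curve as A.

U(8, 11) = 60.
Set U(14, s) = 60 and solve.
With p = 14: (14 − 2) = 12, so (s − 1) = 60/12 = 5.
So s = 1 + 5 = 6.
Check: U(14, 6) = 60.

s = 6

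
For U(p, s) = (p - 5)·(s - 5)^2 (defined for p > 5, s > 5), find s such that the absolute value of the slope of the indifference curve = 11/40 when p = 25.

MU_p = (s−5)^2, MU_s = 2·(p−5)·(s−5).
MRS = (1/2)·(s−5)/(p−5).
Substitute p = 25: MRS = (s − 5)/40. Setting this equal to 11/40 gives s − 5 = (11/40)·40 = 11, so s = 16.

s = 16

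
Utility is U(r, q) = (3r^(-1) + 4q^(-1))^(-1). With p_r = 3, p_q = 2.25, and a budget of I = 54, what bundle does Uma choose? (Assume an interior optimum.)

For CES with ρ = -1, MRS = (3/4)·(q/r)^2.
Tangency: set MRS = p_r/p_q = 3/2.25 = 4/3.
So (q/r)^2 = 16/9; taking the square root, q/r = 4/3, i.e. q = (4/3)·r.
Substitute into the budget 3·r + 2.25·q = 54: 6·r = 54, so r* = 9 and q* = (4/3)·9 = 12.

r* = 9, q* = 12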